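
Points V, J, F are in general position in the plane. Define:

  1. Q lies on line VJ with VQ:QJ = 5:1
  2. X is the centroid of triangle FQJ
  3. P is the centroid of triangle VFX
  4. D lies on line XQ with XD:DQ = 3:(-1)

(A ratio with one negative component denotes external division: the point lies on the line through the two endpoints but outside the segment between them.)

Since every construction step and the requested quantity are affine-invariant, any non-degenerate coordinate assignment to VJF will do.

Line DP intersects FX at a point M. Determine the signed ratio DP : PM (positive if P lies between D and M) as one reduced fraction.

Work in coordinates with V = (0, 0), J = (1, 0), F = (0, 1).
1. Q lies on line VJ with VQ:QJ = 5:1 ⇒ Q = (5/6, 0)
2. X is the centroid of triangle FQJ ⇒ X = (11/18, 1/3)
3. P is the centroid of triangle VFX ⇒ P = (11/54, 4/9)
4. D lies on line XQ with XD:DQ = 3:(-1) ⇒ D = (17/18, -1/6)
line DP meets FX at M = (341/234, -23/39)
P = D + t·(M−D) with t = -13/9, so DP:PM = -13/9:22/9

DP:PM = -13/22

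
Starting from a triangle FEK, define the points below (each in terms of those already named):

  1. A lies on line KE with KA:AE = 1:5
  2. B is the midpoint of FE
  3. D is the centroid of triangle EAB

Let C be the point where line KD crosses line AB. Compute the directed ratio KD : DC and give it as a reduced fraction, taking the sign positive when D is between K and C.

KD:DC = -8/5

Choose coordinates F = (0, 0), E = (1, 0), K = (0, 1).
1. A lies on line KE with KA:AE = 1:5 ⇒ A = (1/6, 5/6)
2. B is the midpoint of FE ⇒ B = (1/2, 0)
3. D is the centroid of triangle EAB ⇒ D = (5/9, 5/18)
line KD meets AB at C = (5/24, 35/48)
D = K + t·(C−K) with t = 8/3, so KD:DC = 8/3:-5/3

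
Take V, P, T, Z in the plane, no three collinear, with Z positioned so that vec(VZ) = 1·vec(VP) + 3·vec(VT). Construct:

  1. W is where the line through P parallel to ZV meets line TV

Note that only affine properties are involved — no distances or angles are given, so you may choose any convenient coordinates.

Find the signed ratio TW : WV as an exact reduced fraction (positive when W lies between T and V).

Set V = (0, 0), P = (1, 0), T = (0, 1), Z = (1, 3); any affine frame gives the same invariant.
1. W is where the line through P parallel to ZV meets line TV ⇒ W = (0, -3)
W = T + t·(V−T) with t = 4, so TW:WV = t:(1−t) = 4:-3

TW:WV = -4/3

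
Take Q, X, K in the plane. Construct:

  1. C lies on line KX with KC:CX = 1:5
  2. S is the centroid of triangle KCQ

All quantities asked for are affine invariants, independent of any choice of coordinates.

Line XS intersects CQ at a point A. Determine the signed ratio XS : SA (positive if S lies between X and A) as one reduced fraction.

XS:SA = -16

Work in coordinates with Q = (0, 0), X = (1, 0), K = (0, 1).
1. C lies on line KX with KC:CX = 1:5 ⇒ C = (1/6, 5/6)
2. S is the centroid of triangle KCQ ⇒ S = (1/18, 11/18)
line XS meets CQ at A = (11/96, 55/96)
S = X + t·(A−X) with t = 16/15, so XS:SA = 16/15:-1/15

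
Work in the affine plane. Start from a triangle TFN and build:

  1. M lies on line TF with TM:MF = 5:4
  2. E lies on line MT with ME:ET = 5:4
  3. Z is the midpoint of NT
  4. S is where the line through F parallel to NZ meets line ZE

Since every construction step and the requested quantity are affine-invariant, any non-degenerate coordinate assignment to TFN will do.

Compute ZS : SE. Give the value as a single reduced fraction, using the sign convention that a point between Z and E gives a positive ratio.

Choose coordinates T = (0, 0), F = (1, 0), N = (0, 1).
1. M lies on line TF with TM:MF = 5:4 ⇒ M = (5/9, 0)
2. E lies on line MT with ME:ET = 5:4 ⇒ E = (20/81, 0)
3. Z is the midpoint of NT ⇒ Z = (0, 1/2)
4. S is where the line through F parallel to NZ meets line ZE ⇒ S = (1, -61/40)
S = Z + t·(E−Z) with t = 81/20, so ZS:SE = t:(1−t) = 81/20:-61/20

ZS:SE = -81/61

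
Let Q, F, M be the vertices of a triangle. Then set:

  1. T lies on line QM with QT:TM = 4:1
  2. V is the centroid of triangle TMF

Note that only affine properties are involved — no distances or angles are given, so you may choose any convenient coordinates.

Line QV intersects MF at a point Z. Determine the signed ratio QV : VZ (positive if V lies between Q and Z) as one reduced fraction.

Assign Q = (0, 0), F = (1, 0), M = (0, 1) — the answer is frame-independent, so this choice is without loss of generality.
1. T lies on line QM with QT:TM = 4:1 ⇒ T = (0, 4/5)
2. V is the centroid of triangle TMF ⇒ V = (1/3, 3/5)
line QV meets MF at Z = (5/14, 9/14)
V = Q + t·(Z−Q) with t = 14/15, so QV:VZ = 14/15:1/15

QV:VZ = 14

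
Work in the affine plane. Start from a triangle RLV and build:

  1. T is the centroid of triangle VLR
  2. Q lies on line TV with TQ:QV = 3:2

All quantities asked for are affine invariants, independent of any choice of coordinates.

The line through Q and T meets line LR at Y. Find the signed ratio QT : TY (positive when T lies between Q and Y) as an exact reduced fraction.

QT:TY = 6/5

Set R = (0, 0), L = (1, 0), V = (0, 1); any affine frame gives the same invariant.
1. T is the centroid of triangle VLR ⇒ T = (1/3, 1/3)
2. Q lies on line TV with TQ:QV = 3:2 ⇒ Q = (2/15, 11/15)
line QT meets LR at Y = (1/2, 0)
T = Q + t·(Y−Q) with t = 6/11, so QT:TY = 6/11:5/11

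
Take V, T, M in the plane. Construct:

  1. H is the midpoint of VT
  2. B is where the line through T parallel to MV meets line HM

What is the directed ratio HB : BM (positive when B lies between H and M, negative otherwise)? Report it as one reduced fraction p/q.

Set V = (0, 0), T = (1, 0), M = (0, 1); any affine frame gives the same invariant.
1. H is the midpoint of VT ⇒ H = (1/2, 0)
2. B is where the line through T parallel to MV meets line HM ⇒ B = (1, -1)
B = H + t·(M−H) with t = -1, so HB:BM = t:(1−t) = -1:2

HB:BM = -1/2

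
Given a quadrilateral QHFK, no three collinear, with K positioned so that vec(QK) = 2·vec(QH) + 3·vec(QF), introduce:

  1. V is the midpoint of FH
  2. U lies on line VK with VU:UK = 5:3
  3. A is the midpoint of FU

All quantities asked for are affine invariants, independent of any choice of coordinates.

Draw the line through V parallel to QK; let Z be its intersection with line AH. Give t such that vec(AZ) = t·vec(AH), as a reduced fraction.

t = 9/25

Work in coordinates with Q = (0, 0), H = (1, 0), F = (0, 1), K = (2, 3).
1. V is the midpoint of FH ⇒ V = (1/2, 1/2)
2. U lies on line VK with VU:UK = 5:3 ⇒ U = (23/16, 33/16)
3. A is the midpoint of FU ⇒ A = (23/32, 49/32)
through V parallel to QK: direction (2, 3); meets AH at Z = (41/50, 49/50)
Z = A + t·(H−A) with t = 9/25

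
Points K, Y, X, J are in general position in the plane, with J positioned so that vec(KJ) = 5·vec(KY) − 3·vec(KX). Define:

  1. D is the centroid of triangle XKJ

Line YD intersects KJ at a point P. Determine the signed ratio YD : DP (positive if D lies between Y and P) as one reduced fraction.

YD:DP = 4/5

Assign K = (0, 0), Y = (1, 0), X = (0, 1), J = (5, -3) — the answer is frame-independent, so this choice is without loss of generality.
1. D is the centroid of triangle XKJ ⇒ D = (5/3, -2/3)
line YD meets KJ at P = (5/2, -3/2)
D = Y + t·(P−Y) with t = 4/9, so YD:DP = 4/9:5/9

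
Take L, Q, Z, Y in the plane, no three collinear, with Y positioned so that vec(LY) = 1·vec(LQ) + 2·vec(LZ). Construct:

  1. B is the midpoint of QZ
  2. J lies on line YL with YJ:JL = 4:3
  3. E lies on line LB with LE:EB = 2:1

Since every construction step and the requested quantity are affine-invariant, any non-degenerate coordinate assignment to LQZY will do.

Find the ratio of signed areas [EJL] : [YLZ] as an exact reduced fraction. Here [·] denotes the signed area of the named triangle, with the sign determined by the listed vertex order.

Choose coordinates L = (0, 0), Q = (1, 0), Z = (0, 1), Y = (1, 2).
1. B is the midpoint of QZ ⇒ B = (1/2, 1/2)
2. J lies on line YL with YJ:JL = 4:3 ⇒ J = (3/7, 6/7)
3. E lies on line LB with LE:EB = 2:1 ⇒ E = (1/3, 1/3)
2·[EJL] = 1/7, 2·[YLZ] = -1
[EJL]:[YLZ] = 1/7:-1 = -1/7

[EJL]:[YLZ] = -1/7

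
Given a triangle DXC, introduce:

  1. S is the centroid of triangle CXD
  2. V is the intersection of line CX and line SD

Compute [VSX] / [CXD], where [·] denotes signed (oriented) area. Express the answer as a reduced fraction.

Choose coordinates D = (0, 0), X = (1, 0), C = (0, 1).
1. S is the centroid of triangle CXD ⇒ S = (1/3, 1/3)
2. V is the intersection of line CX and line SD ⇒ V = (1/2, 1/2)
2·[VSX] = 1/6, 2·[CXD] = -1
[VSX]:[CXD] = 1/6:-1 = -1/6

[VSX]:[CXD] = -1/6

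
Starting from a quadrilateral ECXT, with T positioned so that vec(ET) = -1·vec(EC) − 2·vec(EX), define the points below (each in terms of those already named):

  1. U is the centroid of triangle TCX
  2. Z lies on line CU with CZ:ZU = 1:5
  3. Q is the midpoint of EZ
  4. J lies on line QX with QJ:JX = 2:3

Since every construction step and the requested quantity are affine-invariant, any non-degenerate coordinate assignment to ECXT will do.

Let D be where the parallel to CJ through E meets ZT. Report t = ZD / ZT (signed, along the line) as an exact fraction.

t = 50/389

Assign E = (0, 0), C = (1, 0), X = (0, 1), T = (-1, -2) — the answer is frame-independent, so this choice is without loss of generality.
1. U is the centroid of triangle TCX ⇒ U = (0, -1/3)
2. Z lies on line CU with CZ:ZU = 1:5 ⇒ Z = (5/6, -1/18)
3. Q is the midpoint of EZ ⇒ Q = (5/12, -1/36)
4. J lies on line QX with QJ:JX = 2:3 ⇒ J = (1/4, 23/60)
through E parallel to CJ: direction (-3/4, 23/60); meets ZT at D = (465/778, -713/2334)
D = Z + t·(T−Z) with t = 50/389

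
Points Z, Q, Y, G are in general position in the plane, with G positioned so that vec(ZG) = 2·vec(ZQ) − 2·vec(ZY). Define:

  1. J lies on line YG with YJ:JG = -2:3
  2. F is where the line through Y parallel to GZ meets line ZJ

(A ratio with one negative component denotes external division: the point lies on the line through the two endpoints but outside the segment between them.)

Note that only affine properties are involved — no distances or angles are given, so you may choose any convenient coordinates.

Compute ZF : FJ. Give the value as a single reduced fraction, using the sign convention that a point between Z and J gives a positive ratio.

ZF:FJ = 1/2

Set Z = (0, 0), Q = (1, 0), Y = (0, 1), G = (2, -2); any affine frame gives the same invariant.
1. J lies on line YG with YJ:JG = -2:3 ⇒ J = (-4, 7)
2. F is where the line through Y parallel to GZ meets line ZJ ⇒ F = (-4/3, 7/3)
F = Z + t·(J−Z) with t = 1/3, so ZF:FJ = t:(1−t) = 1/3:2/3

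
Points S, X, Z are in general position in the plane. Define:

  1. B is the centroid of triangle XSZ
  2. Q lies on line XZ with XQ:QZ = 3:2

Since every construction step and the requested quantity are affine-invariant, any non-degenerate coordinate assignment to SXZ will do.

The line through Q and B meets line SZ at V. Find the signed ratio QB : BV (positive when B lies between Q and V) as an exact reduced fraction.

Choose coordinates S = (0, 0), X = (1, 0), Z = (0, 1).
1. B is the centroid of triangle XSZ ⇒ B = (1/3, 1/3)
2. Q lies on line XZ with XQ:QZ = 3:2 ⇒ Q = (2/5, 3/5)
line QB meets SZ at V = (0, -1)
B = Q + t·(V−Q) with t = 1/6, so QB:BV = 1/6:5/6

QB:BV = 1/5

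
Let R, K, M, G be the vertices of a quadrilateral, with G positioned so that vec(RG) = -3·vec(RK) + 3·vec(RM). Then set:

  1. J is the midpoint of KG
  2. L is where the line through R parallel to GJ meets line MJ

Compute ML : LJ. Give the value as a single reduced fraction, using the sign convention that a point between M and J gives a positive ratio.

ML:LJ = -4/3

Assign R = (0, 0), K = (1, 0), M = (0, 1), G = (-3, 3) — the answer is frame-independent, so this choice is without loss of generality.
1. J is the midpoint of KG ⇒ J = (-1, 3/2)
2. L is where the line through R parallel to GJ meets line MJ ⇒ L = (-4, 3)
L = M + t·(J−M) with t = 4, so ML:LJ = t:(1−t) = 4:-3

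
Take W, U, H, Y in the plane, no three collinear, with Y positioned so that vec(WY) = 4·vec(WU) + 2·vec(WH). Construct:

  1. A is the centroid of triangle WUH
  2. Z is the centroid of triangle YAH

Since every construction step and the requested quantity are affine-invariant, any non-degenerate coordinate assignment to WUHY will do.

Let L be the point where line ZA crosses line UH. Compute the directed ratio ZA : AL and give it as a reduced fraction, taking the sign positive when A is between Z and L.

ZA:AL = -17/3

Assign W = (0, 0), U = (1, 0), H = (0, 1), Y = (4, 2) — the answer is frame-independent, so this choice is without loss of generality.
1. A is the centroid of triangle WUH ⇒ A = (1/3, 1/3)
2. Z is the centroid of triangle YAH ⇒ Z = (13/9, 10/9)
line ZA meets UH at L = (9/17, 8/17)
A = Z + t·(L−Z) with t = 17/14, so ZA:AL = 17/14:-3/14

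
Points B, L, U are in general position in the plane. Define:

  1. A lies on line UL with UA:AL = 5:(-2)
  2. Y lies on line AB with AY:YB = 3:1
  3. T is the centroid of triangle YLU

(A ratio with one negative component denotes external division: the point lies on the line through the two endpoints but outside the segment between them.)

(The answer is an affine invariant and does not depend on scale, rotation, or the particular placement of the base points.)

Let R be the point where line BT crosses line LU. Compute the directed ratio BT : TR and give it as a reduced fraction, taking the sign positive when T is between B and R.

BT:TR = 3

Assign B = (0, 0), L = (1, 0), U = (0, 1) — the answer is frame-independent, so this choice is without loss of generality.
1. A lies on line UL with UA:AL = 5:(-2) ⇒ A = (5/3, -2/3)
2. Y lies on line AB with AY:YB = 3:1 ⇒ Y = (5/12, -1/6)
3. T is the centroid of triangle YLU ⇒ T = (17/36, 5/18)
line BT meets LU at R = (17/27, 10/27)
T = B + t·(R−B) with t = 3/4, so BT:TR = 3/4:1/4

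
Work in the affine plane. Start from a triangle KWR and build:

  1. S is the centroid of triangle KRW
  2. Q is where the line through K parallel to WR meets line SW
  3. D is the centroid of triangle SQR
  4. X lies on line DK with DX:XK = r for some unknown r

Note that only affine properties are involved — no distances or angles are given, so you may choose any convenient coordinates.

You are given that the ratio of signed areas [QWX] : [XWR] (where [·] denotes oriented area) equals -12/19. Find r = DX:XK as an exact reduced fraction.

Work in coordinates with K = (0, 0), W = (1, 0), R = (0, 1).
1. S is the centroid of triangle KRW ⇒ S = (1/3, 1/3)
2. Q is where the line through K parallel to WR meets line SW ⇒ Q = (-1, 1)
3. D is the centroid of triangle SQR ⇒ D = (-2/9, 7/9)
4. With DX:XK = r, write λ = r/(r+1) so X = D + λ·(K−D); X is affine-linear in λ
Every point depending on X is an affine combination of X and λ-independent points, so each such coordinate is linear in λ; the λ² term in each signed area is a multiple of (K−D)×(K−D) = 0, so 2·[QWX] and 2·[XWR] are each linear in λ. Evaluating at λ=0 and λ=1:
  2·[QWX] = -4/3·λ + 1/3,   2·[XWR] = 5/9·λ + 4/9
So [QWX]:[XWR] = (-4/3·λ + 1/3) / (5/9·λ + 4/9). Setting this equal to -12/19:
  -4/3·λ + 1/3 = -12/19·(5/9·λ + 4/9)  ⇒  λ = 5/8
Then r = λ/(1−λ) = (5/8)/(3/8) = 5/3. Check: with r = 5/3, X = (-1/12, 7/24) and [QWX]:[XWR] = -12/19 as required.

r = 5/3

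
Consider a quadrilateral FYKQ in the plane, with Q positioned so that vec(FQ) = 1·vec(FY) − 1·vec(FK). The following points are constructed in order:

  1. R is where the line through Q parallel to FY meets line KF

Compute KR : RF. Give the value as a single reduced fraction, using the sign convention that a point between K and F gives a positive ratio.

Set F = (0, 0), Y = (1, 0), K = (0, 1), Q = (1, -1); any affine frame gives the same invariant.
1. R is where the line through Q parallel to FY meets line KF ⇒ R = (0, -1)
R = K + t·(F−K) with t = 2, so KR:RF = t:(1−t) = 2:-1

KR:RF = -2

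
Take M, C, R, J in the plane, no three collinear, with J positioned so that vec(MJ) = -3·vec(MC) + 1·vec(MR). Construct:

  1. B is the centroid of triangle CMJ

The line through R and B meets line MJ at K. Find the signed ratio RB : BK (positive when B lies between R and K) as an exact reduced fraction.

Work in coordinates with M = (0, 0), C = (1, 0), R = (0, 1), J = (-3, 1).
1. B is the centroid of triangle CMJ ⇒ B = (-2/3, 1/3)
line RB meets MJ at K = (-3/4, 1/4)
B = R + t·(K−R) with t = 8/9, so RB:BK = 8/9:1/9

RB:BK = 8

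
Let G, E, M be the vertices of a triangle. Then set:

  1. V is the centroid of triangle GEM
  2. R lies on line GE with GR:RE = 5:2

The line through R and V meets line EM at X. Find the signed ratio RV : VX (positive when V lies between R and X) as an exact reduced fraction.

Set G = (0, 0), E = (1, 0), M = (0, 1); any affine frame gives the same invariant.
1. V is the centroid of triangle GEM ⇒ V = (1/3, 1/3)
2. R lies on line GE with GR:RE = 5:2 ⇒ R = (5/7, 0)
line RV meets EM at X = (3, -2)
V = R + t·(X−R) with t = -1/6, so RV:VX = -1/6:7/6

RV:VX = -1/7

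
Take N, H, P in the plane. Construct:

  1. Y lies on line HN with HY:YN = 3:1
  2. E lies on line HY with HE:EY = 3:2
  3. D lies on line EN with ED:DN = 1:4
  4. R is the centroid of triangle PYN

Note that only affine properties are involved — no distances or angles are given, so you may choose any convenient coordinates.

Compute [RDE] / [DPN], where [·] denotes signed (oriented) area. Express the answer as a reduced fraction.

[RDE]:[DPN] = 1/12

Set N = (0, 0), H = (1, 0), P = (0, 1); any affine frame gives the same invariant.
1. Y lies on line HN with HY:YN = 3:1 ⇒ Y = (1/4, 0)
2. E lies on line HY with HE:EY = 3:2 ⇒ E = (11/20, 0)
3. D lies on line EN with ED:DN = 1:4 ⇒ D = (11/25, 0)
4. R is the centroid of triangle PYN ⇒ R = (1/12, 1/3)
2·[RDE] = 11/300, 2·[DPN] = 11/25
[RDE]:[DPN] = 11/300:11/25 = 1/12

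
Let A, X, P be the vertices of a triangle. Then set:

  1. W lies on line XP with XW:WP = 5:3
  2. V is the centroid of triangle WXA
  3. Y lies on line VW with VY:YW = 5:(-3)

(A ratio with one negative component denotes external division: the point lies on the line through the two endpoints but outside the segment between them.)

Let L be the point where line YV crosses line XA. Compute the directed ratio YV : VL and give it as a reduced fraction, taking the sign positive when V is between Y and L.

YV:VL = 5

Work in coordinates with A = (0, 0), X = (1, 0), P = (0, 1).
1. W lies on line XP with XW:WP = 5:3 ⇒ W = (3/8, 5/8)
2. V is the centroid of triangle WXA ⇒ V = (11/24, 5/24)
3. Y lies on line VW with VY:YW = 5:(-3) ⇒ Y = (1/4, 5/4)
line YV meets XA at L = (1/2, 0)
V = Y + t·(L−Y) with t = 5/6, so YV:VL = 5/6:1/6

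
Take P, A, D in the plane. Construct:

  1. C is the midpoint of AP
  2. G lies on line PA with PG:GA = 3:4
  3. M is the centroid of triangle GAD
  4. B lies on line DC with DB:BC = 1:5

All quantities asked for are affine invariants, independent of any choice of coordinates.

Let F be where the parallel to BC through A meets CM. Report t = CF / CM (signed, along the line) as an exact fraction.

t = 7/2

Work in coordinates with P = (0, 0), A = (1, 0), D = (0, 1).
1. C is the midpoint of AP ⇒ C = (1/2, 0)
2. G lies on line PA with PG:GA = 3:4 ⇒ G = (3/7, 0)
3. M is the centroid of triangle GAD ⇒ M = (10/21, 1/3)
4. B lies on line DC with DB:BC = 1:5 ⇒ B = (1/12, 5/6)
through A parallel to BC: direction (5/12, -5/6); meets CM at F = (5/12, 7/6)
F = C + t·(M−C) with t = 7/2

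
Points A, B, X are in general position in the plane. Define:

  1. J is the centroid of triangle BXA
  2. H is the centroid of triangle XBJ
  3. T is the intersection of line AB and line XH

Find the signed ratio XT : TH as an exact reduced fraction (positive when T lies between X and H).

XT:TH = -9/4

Work in coordinates with A = (0, 0), B = (1, 0), X = (0, 1).
1. J is the centroid of triangle BXA ⇒ J = (1/3, 1/3)
2. H is the centroid of triangle XBJ ⇒ H = (4/9, 4/9)
3. T is the intersection of line AB and line XH ⇒ T = (4/5, 0)
T = X + t·(H−X) with t = 9/5, so XT:TH = t:(1−t) = 9/5:-4/5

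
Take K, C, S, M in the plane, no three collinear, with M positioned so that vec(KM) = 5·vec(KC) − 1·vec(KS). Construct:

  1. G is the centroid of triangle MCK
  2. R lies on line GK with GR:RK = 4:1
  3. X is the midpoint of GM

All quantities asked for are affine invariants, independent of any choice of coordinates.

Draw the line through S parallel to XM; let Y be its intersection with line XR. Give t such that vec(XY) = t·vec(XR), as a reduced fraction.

Work in coordinates with K = (0, 0), C = (1, 0), S = (0, 1), M = (5, -1).
1. G is the centroid of triangle MCK ⇒ G = (2, -1/3)
2. R lies on line GK with GR:RK = 4:1 ⇒ R = (2/5, -1/15)
3. X is the midpoint of GM ⇒ X = (7/2, -2/3)
through S parallel to XM: direction (3/2, -1/3); meets XR at Y = (69/2, -20/3)
Y = X + t·(R−X) with t = -10

t = -10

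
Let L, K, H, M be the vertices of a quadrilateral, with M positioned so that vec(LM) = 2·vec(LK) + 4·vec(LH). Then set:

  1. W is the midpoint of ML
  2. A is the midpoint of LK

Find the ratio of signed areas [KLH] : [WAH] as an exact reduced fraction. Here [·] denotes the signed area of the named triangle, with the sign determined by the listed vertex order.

[KLH]:[WAH] = 2/3

Work in coordinates with L = (0, 0), K = (1, 0), H = (0, 1), M = (2, 4).
1. W is the midpoint of ML ⇒ W = (1, 2)
2. A is the midpoint of LK ⇒ A = (1/2, 0)
2·[KLH] = -1, 2·[WAH] = -3/2
[KLH]:[WAH] = -1:-3/2 = 2/3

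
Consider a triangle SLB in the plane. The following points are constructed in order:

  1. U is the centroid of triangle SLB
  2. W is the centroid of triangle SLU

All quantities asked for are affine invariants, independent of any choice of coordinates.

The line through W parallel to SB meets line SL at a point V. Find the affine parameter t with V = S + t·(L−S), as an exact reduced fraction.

t = 4/9

Set S = (0, 0), L = (1, 0), B = (0, 1); any affine frame gives the same invariant.
1. U is the centroid of triangle SLB ⇒ U = (1/3, 1/3)
2. W is the centroid of triangle SLU ⇒ W = (4/9, 1/9)
through W parallel to SB: direction (0, 1); meets SL at V = (4/9, 0)
V = S + t·(L−S) with t = 4/9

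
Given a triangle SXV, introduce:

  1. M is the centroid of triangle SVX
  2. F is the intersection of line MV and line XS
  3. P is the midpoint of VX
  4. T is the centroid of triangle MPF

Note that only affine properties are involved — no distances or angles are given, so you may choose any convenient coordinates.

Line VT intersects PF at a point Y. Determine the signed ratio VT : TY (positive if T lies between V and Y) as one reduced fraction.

VT:TY = 8

Assign S = (0, 0), X = (1, 0), V = (0, 1) — the answer is frame-independent, so this choice is without loss of generality.
1. M is the centroid of triangle SVX ⇒ M = (1/3, 1/3)
2. F is the intersection of line MV and line XS ⇒ F = (1/2, 0)
3. P is the midpoint of VX ⇒ P = (1/2, 1/2)
4. T is the centroid of triangle MPF ⇒ T = (4/9, 5/18)
line VT meets PF at Y = (1/2, 3/16)
T = V + t·(Y−V) with t = 8/9, so VT:TY = 8/9:1/9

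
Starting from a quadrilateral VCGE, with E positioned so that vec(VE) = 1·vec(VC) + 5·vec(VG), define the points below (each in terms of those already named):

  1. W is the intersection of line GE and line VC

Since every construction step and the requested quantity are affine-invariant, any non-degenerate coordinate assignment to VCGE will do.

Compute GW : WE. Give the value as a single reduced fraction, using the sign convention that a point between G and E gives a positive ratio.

GW:WE = -1/5

Set V = (0, 0), C = (1, 0), G = (0, 1), E = (1, 5); any affine frame gives the same invariant.
1. W is the intersection of line GE and line VC ⇒ W = (-1/4, 0)
W = G + t·(E−G) with t = -1/4, so GW:WE = t:(1−t) = -1/4:5/4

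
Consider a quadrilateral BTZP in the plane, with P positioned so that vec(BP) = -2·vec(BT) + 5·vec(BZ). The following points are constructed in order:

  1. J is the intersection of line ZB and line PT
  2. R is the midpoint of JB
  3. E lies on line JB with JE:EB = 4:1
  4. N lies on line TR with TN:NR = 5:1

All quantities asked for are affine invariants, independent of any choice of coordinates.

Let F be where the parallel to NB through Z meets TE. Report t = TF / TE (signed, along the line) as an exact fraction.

Assign B = (0, 0), T = (1, 0), Z = (0, 1), P = (-2, 5) — the answer is frame-independent, so this choice is without loss of generality.
1. J is the intersection of line ZB and line PT ⇒ J = (0, 5/3)
2. R is the midpoint of JB ⇒ R = (0, 5/6)
3. E lies on line JB with JE:EB = 4:1 ⇒ E = (0, 1/3)
4. N lies on line TR with TN:NR = 5:1 ⇒ N = (1/6, 25/36)
through Z parallel to NB: direction (-1/6, -25/36); meets TE at F = (-4/27, 31/81)
F = T + t·(E−T) with t = 31/27

t = 31/27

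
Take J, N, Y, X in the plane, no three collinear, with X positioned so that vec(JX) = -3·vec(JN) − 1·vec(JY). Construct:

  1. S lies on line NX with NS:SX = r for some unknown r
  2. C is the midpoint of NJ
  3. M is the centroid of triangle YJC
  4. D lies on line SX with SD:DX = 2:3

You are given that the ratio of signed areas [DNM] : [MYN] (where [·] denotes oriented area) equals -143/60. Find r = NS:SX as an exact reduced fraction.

r = 1/3

Set J = (0, 0), N = (1, 0), Y = (0, 1), X = (-3, -1); any affine frame gives the same invariant.
1. With NS:SX = r, write λ = r/(r+1) so S = N + λ·(X−N); S is affine-linear in λ
2. C is the midpoint of NJ ⇒ C = (1/2, 0)
3. M is the centroid of triangle YJC ⇒ M = (1/6, 1/3)
4. D lies on line SX with SD:DX = 2:3 ⇒ D is an affine combination of earlier points and hence also affine-linear in λ
Every point depending on S is an affine combination of S and λ-independent points, so each such coordinate is linear in λ; the λ² term in each signed area is a multiple of (X−N)×(X−N) = 0, so 2·[DNM] and 2·[MYN] are each linear in λ. Evaluating at λ=0 and λ=1:
  2·[DNM] = 13/10·λ + 13/15,   2·[MYN] = -1/2
So [DNM]:[MYN] = (13/10·λ + 13/15) / (-1/2). Setting this equal to -143/60:
  13/10·λ + 13/15 = -143/60·(-1/2)  ⇒  λ = 1/4
Then r = λ/(1−λ) = (1/4)/(3/4) = 1/3. Check: with r = 1/3, S = (0, -1/4) and [DNM]:[MYN] = -143/60 as required.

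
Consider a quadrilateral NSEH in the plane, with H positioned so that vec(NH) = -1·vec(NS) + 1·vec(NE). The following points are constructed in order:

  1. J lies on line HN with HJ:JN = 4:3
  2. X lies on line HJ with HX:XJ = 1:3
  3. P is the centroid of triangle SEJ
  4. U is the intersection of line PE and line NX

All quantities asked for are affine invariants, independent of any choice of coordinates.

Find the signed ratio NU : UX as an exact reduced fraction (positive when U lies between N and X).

NU:UX = -2/5

Set N = (0, 0), S = (1, 0), E = (0, 1), H = (-1, 1); any affine frame gives the same invariant.
1. J lies on line HN with HJ:JN = 4:3 ⇒ J = (-3/7, 3/7)
2. X lies on line HJ with HX:XJ = 1:3 ⇒ X = (-6/7, 6/7)
3. P is the centroid of triangle SEJ ⇒ P = (4/21, 10/21)
4. U is the intersection of line PE and line NX ⇒ U = (4/7, -4/7)
U = N + t·(X−N) with t = -2/3, so NU:UX = t:(1−t) = -2/3:5/3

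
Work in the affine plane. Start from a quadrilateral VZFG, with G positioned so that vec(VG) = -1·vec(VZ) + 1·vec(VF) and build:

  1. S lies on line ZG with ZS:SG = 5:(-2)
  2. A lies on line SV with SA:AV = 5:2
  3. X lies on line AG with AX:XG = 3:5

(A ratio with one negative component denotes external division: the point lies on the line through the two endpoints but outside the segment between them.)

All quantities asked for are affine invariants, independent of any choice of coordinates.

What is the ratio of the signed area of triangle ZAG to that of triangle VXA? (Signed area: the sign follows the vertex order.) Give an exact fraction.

[ZAG]:[VXA] = -10

Set V = (0, 0), Z = (1, 0), F = (0, 1), G = (-1, 1); any affine frame gives the same invariant.
1. S lies on line ZG with ZS:SG = 5:(-2) ⇒ S = (-7/3, 5/3)
2. A lies on line SV with SA:AV = 5:2 ⇒ A = (-2/3, 10/21)
3. X lies on line AG with AX:XG = 3:5 ⇒ X = (-19/24, 113/168)
2·[ZAG] = -5/7, 2·[VXA] = 1/14
[ZAG]:[VXA] = -5/7:1/14 = -10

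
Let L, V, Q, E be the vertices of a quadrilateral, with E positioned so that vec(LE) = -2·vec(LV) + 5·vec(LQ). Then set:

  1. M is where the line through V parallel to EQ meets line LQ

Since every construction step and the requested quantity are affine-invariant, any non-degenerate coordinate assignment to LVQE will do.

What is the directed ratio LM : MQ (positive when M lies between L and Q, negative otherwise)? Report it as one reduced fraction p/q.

Work in coordinates with L = (0, 0), V = (1, 0), Q = (0, 1), E = (-2, 5).
1. M is where the line through V parallel to EQ meets line LQ ⇒ M = (0, 2)
M = L + t·(Q−L) with t = 2, so LM:MQ = t:(1−t) = 2:-1

LM:MQ = -2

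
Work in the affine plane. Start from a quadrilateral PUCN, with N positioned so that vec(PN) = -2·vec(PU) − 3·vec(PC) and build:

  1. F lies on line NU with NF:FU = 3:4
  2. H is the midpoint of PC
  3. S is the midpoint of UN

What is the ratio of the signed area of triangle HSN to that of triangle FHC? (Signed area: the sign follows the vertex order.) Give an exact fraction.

[HSN]:[FHC] = -63/10

Work in coordinates with P = (0, 0), U = (1, 0), C = (0, 1), N = (-2, -3).
1. F lies on line NU with NF:FU = 3:4 ⇒ F = (-5/7, -12/7)
2. H is the midpoint of PC ⇒ H = (0, 1/2)
3. S is the midpoint of UN ⇒ S = (-1/2, -3/2)
2·[HSN] = -9/4, 2·[FHC] = 5/14
[HSN]:[FHC] = -9/4:5/14 = -63/10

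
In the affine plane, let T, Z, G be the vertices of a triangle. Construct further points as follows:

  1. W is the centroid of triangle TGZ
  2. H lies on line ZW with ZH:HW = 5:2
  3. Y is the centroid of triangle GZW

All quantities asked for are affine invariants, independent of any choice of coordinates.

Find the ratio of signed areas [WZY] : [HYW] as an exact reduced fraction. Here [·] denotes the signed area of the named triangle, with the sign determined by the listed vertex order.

[WZY]:[HYW] = 7/2

Work in coordinates with T = (0, 0), Z = (1, 0), G = (0, 1).
1. W is the centroid of triangle TGZ ⇒ W = (1/3, 1/3)
2. H lies on line ZW with ZH:HW = 5:2 ⇒ H = (11/21, 5/21)
3. Y is the centroid of triangle GZW ⇒ Y = (4/9, 4/9)
2·[WZY] = 1/9, 2·[HYW] = 2/63
[WZY]:[HYW] = 1/9:2/63 = 7/2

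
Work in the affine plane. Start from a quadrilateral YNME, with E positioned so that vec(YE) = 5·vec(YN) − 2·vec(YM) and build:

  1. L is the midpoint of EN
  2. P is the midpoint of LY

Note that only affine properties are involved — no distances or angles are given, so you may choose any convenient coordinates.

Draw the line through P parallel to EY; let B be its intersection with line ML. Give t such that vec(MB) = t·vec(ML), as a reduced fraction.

t = 9/8

Assign Y = (0, 0), N = (1, 0), M = (0, 1), E = (5, -2) — the answer is frame-independent, so this choice is without loss of generality.
1. L is the midpoint of EN ⇒ L = (3, -1)
2. P is the midpoint of LY ⇒ P = (3/2, -1/2)
through P parallel to EY: direction (-5, 2); meets ML at B = (27/8, -5/4)
B = M + t·(L−M) with t = 9/8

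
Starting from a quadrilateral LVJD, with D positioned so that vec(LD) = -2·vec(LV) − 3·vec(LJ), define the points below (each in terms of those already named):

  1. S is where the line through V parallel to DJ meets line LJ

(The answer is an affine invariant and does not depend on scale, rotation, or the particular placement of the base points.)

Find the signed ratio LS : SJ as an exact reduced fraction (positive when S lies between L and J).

Choose coordinates L = (0, 0), V = (1, 0), J = (0, 1), D = (-2, -3).
1. S is where the line through V parallel to DJ meets line LJ ⇒ S = (0, -2)
S = L + t·(J−L) with t = -2, so LS:SJ = t:(1−t) = -2:3

LS:SJ = -2/3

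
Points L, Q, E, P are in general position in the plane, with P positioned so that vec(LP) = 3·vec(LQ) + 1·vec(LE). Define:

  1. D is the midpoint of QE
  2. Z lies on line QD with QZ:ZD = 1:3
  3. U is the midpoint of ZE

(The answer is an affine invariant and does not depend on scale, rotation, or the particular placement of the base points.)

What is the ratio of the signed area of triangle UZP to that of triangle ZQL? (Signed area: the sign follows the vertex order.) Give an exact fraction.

[UZP]:[ZQL] = -21/2

Set L = (0, 0), Q = (1, 0), E = (0, 1), P = (3, 1); any affine frame gives the same invariant.
1. D is the midpoint of QE ⇒ D = (1/2, 1/2)
2. Z lies on line QD with QZ:ZD = 1:3 ⇒ Z = (7/8, 1/8)
3. U is the midpoint of ZE ⇒ U = (7/16, 9/16)
2·[UZP] = 21/16, 2·[ZQL] = -1/8
[UZP]:[ZQL] = 21/16:-1/8 = -21/2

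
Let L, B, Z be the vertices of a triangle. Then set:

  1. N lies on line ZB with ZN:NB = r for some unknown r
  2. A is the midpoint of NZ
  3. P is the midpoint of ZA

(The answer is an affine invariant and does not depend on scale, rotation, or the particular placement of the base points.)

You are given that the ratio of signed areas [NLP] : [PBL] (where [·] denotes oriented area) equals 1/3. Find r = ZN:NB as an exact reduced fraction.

Choose coordinates L = (0, 0), B = (1, 0), Z = (0, 1).
1. With ZN:NB = r, write λ = r/(r+1) so N = Z + λ·(B−Z); N is affine-linear in λ
2. A is the midpoint of NZ ⇒ A is an affine combination of earlier points and hence also affine-linear in λ
3. P is the midpoint of ZA ⇒ P is an affine combination of earlier points and hence also affine-linear in λ
Every point depending on N is an affine combination of N and λ-independent points, so each such coordinate is linear in λ; the λ² term in each signed area is a multiple of (B−Z)×(B−Z) = 0, so 2·[NLP] and 2·[PBL] are each linear in λ. Evaluating at λ=0 and λ=1:
  2·[NLP] = -3/4·λ,   2·[PBL] = 1/4·λ − 1
So [NLP]:[PBL] = (-3/4·λ) / (1/4·λ − 1). Setting this equal to 1/3:
  -3/4·λ = 1/3·(1/4·λ − 1)  ⇒  λ = 2/5
Then r = λ/(1−λ) = (2/5)/(3/5) = 2/3. Check: with r = 2/3, N = (2/5, 3/5) and [NLP]:[PBL] = 1/3 as required.

r = 2/3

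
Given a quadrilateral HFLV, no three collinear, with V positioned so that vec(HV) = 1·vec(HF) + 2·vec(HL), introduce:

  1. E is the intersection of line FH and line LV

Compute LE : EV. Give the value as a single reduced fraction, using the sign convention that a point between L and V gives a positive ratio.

Set H = (0, 0), F = (1, 0), L = (0, 1), V = (1, 2); any affine frame gives the same invariant.
1. E is the intersection of line FH and line LV ⇒ E = (-1, 0)
E = L + t·(V−L) with t = -1, so LE:EV = t:(1−t) = -1:2

LE:EV = -1/2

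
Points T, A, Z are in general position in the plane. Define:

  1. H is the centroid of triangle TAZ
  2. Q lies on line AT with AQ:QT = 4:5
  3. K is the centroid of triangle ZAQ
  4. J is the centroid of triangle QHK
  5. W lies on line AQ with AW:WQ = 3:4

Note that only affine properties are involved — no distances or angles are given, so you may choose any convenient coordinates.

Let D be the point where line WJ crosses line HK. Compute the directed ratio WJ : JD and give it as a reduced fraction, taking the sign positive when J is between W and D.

Work in coordinates with T = (0, 0), A = (1, 0), Z = (0, 1).
1. H is the centroid of triangle TAZ ⇒ H = (1/3, 1/3)
2. Q lies on line AT with AQ:QT = 4:5 ⇒ Q = (5/9, 0)
3. K is the centroid of triangle ZAQ ⇒ K = (14/27, 1/3)
4. J is the centroid of triangle QHK ⇒ J = (38/81, 2/9)
5. W lies on line AQ with AW:WQ = 3:4 ⇒ W = (17/21, 0)
line WJ meets HK at D = (113/378, 1/3)
J = W + t·(D−W) with t = 2/3, so WJ:JD = 2/3:1/3

WJ:JD = 2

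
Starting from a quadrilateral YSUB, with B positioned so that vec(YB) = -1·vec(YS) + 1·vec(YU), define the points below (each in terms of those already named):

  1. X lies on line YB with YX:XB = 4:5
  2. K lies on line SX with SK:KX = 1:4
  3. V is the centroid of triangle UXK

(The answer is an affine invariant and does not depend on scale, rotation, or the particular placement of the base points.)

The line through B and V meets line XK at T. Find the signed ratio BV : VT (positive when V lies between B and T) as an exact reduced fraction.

Choose coordinates Y = (0, 0), S = (1, 0), U = (0, 1), B = (-1, 1).
1. X lies on line YB with YX:XB = 4:5 ⇒ X = (-4/9, 4/9)
2. K lies on line SX with SK:KX = 1:4 ⇒ K = (32/45, 4/45)
3. V is the centroid of triangle UXK ⇒ V = (4/45, 23/45)
line BV meets XK at T = (31/18, -2/9)
V = B + t·(T−B) with t = 2/5, so BV:VT = 2/5:3/5

BV:VT = 2/3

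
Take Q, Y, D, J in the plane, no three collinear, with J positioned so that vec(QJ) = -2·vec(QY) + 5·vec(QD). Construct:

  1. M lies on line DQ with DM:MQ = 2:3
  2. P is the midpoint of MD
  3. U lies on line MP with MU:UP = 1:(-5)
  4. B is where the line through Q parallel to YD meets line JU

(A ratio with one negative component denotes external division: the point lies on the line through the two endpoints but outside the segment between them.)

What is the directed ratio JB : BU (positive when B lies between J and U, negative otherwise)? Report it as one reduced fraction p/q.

Work in coordinates with Q = (0, 0), Y = (1, 0), D = (0, 1), J = (-2, 5).
1. M lies on line DQ with DM:MQ = 2:3 ⇒ M = (0, 3/5)
2. P is the midpoint of MD ⇒ P = (0, 4/5)
3. U lies on line MP with MU:UP = 1:(-5) ⇒ U = (0, 11/20)
4. B is where the line through Q parallel to YD meets line JU ⇒ B = (22/49, -22/49)
B = J + t·(U−J) with t = 60/49, so JB:BU = t:(1−t) = 60/49:-11/49

JB:BU = -60/11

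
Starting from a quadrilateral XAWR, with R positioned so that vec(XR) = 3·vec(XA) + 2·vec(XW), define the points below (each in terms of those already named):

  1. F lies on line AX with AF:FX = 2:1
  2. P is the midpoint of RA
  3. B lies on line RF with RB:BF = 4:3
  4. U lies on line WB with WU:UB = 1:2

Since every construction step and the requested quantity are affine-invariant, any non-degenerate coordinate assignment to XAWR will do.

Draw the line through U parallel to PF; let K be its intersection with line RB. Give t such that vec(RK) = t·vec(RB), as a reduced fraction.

Choose coordinates X = (0, 0), A = (1, 0), W = (0, 1), R = (3, 2).
1. F lies on line AX with AF:FX = 2:1 ⇒ F = (1/3, 0)
2. P is the midpoint of RA ⇒ P = (2, 1)
3. B lies on line RF with RB:BF = 4:3 ⇒ B = (31/21, 6/7)
4. U lies on line WB with WU:UB = 1:2 ⇒ U = (31/63, 20/21)
through U parallel to PF: direction (-5/3, -1); meets RB at K = (127/21, 30/7)
K = R + t·(B−R) with t = -2

t = -2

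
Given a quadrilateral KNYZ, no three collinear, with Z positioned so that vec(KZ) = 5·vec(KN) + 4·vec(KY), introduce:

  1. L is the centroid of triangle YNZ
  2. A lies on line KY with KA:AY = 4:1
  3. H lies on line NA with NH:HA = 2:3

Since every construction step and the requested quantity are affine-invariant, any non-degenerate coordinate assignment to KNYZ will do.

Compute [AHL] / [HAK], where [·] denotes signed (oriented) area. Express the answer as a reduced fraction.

[AHL]:[HAK] = 37/12

Work in coordinates with K = (0, 0), N = (1, 0), Y = (0, 1), Z = (5, 4).
1. L is the centroid of triangle YNZ ⇒ L = (2, 5/3)
2. A lies on line KY with KA:AY = 4:1 ⇒ A = (0, 4/5)
3. H lies on line NA with NH:HA = 2:3 ⇒ H = (3/5, 8/25)
2·[AHL] = 37/25, 2·[HAK] = 12/25
[AHL]:[HAK] = 37/25:12/25 = 37/12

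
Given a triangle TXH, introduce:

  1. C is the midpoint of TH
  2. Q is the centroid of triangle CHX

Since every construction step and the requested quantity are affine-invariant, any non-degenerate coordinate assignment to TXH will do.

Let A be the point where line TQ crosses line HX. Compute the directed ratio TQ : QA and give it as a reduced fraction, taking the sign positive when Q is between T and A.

Work in coordinates with T = (0, 0), X = (1, 0), H = (0, 1).
1. C is the midpoint of TH ⇒ C = (0, 1/2)
2. Q is the centroid of triangle CHX ⇒ Q = (1/3, 1/2)
line TQ meets HX at A = (2/5, 3/5)
Q = T + t·(A−T) with t = 5/6, so TQ:QA = 5/6:1/6

TQ:QA = 5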